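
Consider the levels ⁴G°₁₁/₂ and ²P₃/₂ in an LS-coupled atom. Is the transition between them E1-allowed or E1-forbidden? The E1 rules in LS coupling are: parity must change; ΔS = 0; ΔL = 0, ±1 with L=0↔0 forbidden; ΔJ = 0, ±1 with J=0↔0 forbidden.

Initial level: S=3/2, L=4, J=11/2, parity odd. Final level: S=1/2, L=1, J=3/2, parity even.
Parity must change: odd → even — satisfied.
ΔS = 0: S: 3/2 → 1/2 — violated.
ΔL = 0, ±1 (not L=0↔0): L: 4 → 1, ΔL = -3 — violated.
ΔJ = 0, ±1 (not J=0↔0): J: 11/2 → 3/2, ΔJ = -4 — violated.
Rule(s) violated: ΔS, ΔL, ΔJ.

forbidden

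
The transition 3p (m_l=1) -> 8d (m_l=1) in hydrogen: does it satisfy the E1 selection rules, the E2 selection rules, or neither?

E1

Δl = 2 − 1 = +1; l_i + l_f = 3.
Δm_l = +0.
E1 (Δl = ±1, |Δm_l| ≤ 1): satisfied.
E2 (Δl = 0,±2, l_i+l_f ≥ 2, |Δm_l| ≤ 2): not satisfied.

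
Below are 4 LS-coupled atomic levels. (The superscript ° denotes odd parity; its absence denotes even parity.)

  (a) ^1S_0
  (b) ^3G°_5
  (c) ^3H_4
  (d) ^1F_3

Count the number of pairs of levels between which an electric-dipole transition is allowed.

1

(a)–(b): forbidden (ΔS, ΔL, ΔJ).
(a)–(c): forbidden (parity, ΔS, ΔL, ΔJ).
(a)–(d): forbidden (parity, ΔL, ΔJ).
(b)–(c): allowed.
(b)–(d): forbidden (ΔS, ΔJ).
(c)–(d): forbidden (parity, ΔS, ΔL).
Allowed pairs: 1 of 6.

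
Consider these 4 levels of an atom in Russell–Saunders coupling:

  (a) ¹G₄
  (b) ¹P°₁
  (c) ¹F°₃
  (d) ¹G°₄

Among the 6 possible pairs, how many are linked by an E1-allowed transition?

2

(a)–(b): forbidden (ΔL, ΔJ).
(a)–(c): allowed.
(a)–(d): allowed.
(b)–(c): forbidden (parity, ΔL, ΔJ).
(b)–(d): forbidden (parity, ΔL, ΔJ).
(c)–(d): forbidden (parity).
Allowed pairs: 2 of 6.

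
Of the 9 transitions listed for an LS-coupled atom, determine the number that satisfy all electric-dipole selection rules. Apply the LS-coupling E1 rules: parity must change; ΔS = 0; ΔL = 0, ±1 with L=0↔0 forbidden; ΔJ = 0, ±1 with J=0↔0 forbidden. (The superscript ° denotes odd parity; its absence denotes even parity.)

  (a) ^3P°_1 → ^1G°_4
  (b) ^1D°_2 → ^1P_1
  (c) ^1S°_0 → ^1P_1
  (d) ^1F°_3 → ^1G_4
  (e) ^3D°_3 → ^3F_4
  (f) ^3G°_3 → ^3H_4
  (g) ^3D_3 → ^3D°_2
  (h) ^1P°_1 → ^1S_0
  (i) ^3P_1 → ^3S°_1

8

(a) forbidden (parity, ΔS, ΔL, ΔJ fail)
(b) allowed
(c) allowed
(d) allowed
(e) allowed
(f) allowed
(g) allowed
(h) allowed
(i) allowed
Total allowed: 8 of 9.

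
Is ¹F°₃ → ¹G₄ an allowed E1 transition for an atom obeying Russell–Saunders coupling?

allowed

Initial level: S=0, L=3, J=3, parity odd. Final level: S=0, L=4, J=4, parity even.
Parity must change: odd → even — ✓.
ΔS = 0: S: 0 → 0 — ✓.
ΔL = 0, ±1 (not L=0↔0): L: 3 → 4, ΔL = +1 — ✓.
ΔJ = 0, ±1 (not J=0↔0): J: 3 → 4, ΔJ = +1 — ✓.
All four E1 rules are satisfied.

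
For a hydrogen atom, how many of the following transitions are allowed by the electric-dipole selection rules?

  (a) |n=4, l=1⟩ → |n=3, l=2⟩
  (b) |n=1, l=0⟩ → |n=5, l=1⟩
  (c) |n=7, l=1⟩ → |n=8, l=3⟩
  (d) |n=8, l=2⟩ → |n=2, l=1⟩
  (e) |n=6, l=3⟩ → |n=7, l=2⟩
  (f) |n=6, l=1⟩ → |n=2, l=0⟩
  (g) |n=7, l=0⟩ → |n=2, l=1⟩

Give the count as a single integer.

6

(a) allowed
(b) allowed
(c) forbidden — Δl = +2 (E1 requires Δl = ±1)
(d) allowed
(e) allowed
(f) allowed
(g) allowed
Total allowed: 6 of 7.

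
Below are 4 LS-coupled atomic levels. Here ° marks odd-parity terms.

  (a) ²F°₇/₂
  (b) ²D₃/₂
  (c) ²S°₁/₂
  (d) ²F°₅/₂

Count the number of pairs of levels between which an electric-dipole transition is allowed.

1

(a)–(b): forbidden (ΔJ).
(a)–(c): forbidden (parity, ΔL, ΔJ).
(a)–(d): forbidden (parity).
(b)–(c): forbidden (ΔL).
(b)–(d): allowed.
(c)–(d): forbidden (parity, ΔL, ΔJ).
Allowed pairs: 1 of 6.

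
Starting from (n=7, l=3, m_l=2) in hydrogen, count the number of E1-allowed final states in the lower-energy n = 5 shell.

5

E1 requires Δl = ±1, so l_f ∈ {2, 4}; with 0 ≤ l_f ≤ n_f−1 = 4, the allowed l_f values are {2, 4}.
For l_f = 2: m_f ∈ {m_i−1, m_i, m_i+1} ∩ [−2, 2] = {1, 2} → 2 states.
For l_f = 4: m_f ∈ {m_i−1, m_i, m_i+1} ∩ [−4, 4] = {1, 2, 3} → 3 states.
Total: 5.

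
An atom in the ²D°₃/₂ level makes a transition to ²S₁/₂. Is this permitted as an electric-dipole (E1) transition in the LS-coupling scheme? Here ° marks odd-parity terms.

forbidden

Initial level: S=1/2, L=2, J=3/2, parity odd. Final level: S=1/2, L=0, J=1/2, parity even.
Parity must change: odd → even — satisfied.
ΔS = 0: S: 1/2 → 1/2 — satisfied.
ΔL = 0, ±1 (not L=0↔0): L: 2 → 0, ΔL = -2 — violated.
ΔJ = 0, ±1 (not J=0↔0): J: 3/2 → 1/2, ΔJ = -1 — satisfied.
Rule(s) violated: ΔL.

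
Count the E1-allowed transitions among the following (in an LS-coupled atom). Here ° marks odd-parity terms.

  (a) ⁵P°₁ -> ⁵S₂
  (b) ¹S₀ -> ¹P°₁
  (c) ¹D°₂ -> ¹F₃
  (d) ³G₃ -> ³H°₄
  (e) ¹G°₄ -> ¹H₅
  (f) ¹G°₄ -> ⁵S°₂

5

(a) allowed
(b) allowed
(c) allowed
(d) allowed
(e) allowed
(f) forbidden (parity, ΔS, ΔL, ΔJ fail)
Total allowed: 5 of 6.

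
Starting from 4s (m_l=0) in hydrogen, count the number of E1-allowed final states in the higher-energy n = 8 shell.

E1 requires Δl = ±1, so l_f ∈ {-1, 1}; with 0 ≤ l_f ≤ n_f−1 = 7, the allowed l_f values are {1}.
For l_f = 1: m_f ∈ {m_i−1, m_i, m_i+1} ∩ [−1, 1] = {-1, 0, 1} → 3 states.
Total: 3.

3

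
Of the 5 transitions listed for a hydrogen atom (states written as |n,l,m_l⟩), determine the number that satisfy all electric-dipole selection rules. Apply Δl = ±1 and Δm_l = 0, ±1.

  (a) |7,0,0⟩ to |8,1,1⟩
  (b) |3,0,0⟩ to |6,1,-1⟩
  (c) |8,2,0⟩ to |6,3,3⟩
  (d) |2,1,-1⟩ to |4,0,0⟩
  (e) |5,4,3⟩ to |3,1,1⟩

(a) allowed
(b) allowed
(c) forbidden — Δm_l = +3 (E1 requires Δm_l = 0, ±1)
(d) allowed
(e) forbidden — Δl = -3 (E1 requires Δl = ±1); Δm_l = -2 (E1 requires Δm_l = 0, ±1)
Total allowed: 3 of 5.

3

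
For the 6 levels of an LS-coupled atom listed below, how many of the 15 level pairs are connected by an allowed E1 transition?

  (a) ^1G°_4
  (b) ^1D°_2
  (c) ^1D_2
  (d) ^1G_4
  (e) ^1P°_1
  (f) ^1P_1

(a)–(b): forbidden (parity, ΔL, ΔJ).
(a)–(c): forbidden (ΔL, ΔJ).
(a)–(d): allowed.
(a)–(e): forbidden (parity, ΔL, ΔJ).
(a)–(f): forbidden (ΔL, ΔJ).
(b)–(c): allowed.
(b)–(d): forbidden (ΔL, ΔJ).
(b)–(e): forbidden (parity).
(b)–(f): allowed.
(c)–(d): forbidden (parity, ΔL, ΔJ).
(c)–(e): allowed.
(c)–(f): forbidden (parity).
(d)–(e): forbidden (ΔL, ΔJ).
(d)–(f): forbidden (parity, ΔL, ΔJ).
(e)–(f): allowed.
Allowed pairs: 5 of 15.

5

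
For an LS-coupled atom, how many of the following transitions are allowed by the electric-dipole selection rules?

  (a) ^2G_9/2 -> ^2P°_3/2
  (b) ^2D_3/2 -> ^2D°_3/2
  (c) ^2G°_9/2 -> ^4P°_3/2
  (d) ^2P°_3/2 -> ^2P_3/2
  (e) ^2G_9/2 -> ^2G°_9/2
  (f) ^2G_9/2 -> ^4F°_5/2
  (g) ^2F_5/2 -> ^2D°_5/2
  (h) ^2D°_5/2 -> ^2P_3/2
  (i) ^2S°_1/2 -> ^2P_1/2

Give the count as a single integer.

6

(a) forbidden (ΔL, ΔJ fail)
(b) allowed
(c) forbidden (parity, ΔS, ΔL, ΔJ fail)
(d) allowed
(e) allowed
(f) forbidden (ΔS, ΔJ fail)
(g) allowed
(h) allowed
(i) allowed
Total allowed: 6 of 9.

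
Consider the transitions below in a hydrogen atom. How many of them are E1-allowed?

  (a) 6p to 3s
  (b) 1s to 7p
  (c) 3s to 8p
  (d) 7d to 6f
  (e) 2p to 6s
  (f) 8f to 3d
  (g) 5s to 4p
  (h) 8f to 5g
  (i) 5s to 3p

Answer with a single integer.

9

(a) allowed
(b) allowed
(c) allowed
(d) allowed
(e) allowed
(f) allowed
(g) allowed
(h) allowed
(i) allowed
Total allowed: 9 of 9.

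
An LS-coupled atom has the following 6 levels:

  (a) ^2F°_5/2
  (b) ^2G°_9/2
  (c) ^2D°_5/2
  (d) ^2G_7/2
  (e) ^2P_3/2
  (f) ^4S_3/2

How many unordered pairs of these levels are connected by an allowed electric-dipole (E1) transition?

(a)–(b): forbidden (parity, ΔJ).
(a)–(c): forbidden (parity).
(a)–(d): allowed.
(a)–(e): forbidden (ΔL).
(a)–(f): forbidden (ΔS, ΔL).
(b)–(c): forbidden (parity, ΔL, ΔJ).
(b)–(d): allowed.
(b)–(e): forbidden (ΔL, ΔJ).
(b)–(f): forbidden (ΔS, ΔL, ΔJ).
(c)–(d): forbidden (ΔL).
(c)–(e): allowed.
(c)–(f): forbidden (ΔS, ΔL).
(d)–(e): forbidden (parity, ΔL, ΔJ).
(d)–(f): forbidden (parity, ΔS, ΔL, ΔJ).
(e)–(f): forbidden (parity, ΔS).
Allowed pairs: 3 of 15.

3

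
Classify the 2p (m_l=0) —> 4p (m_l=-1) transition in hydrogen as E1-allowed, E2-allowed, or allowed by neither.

Δl = 1 − 1 = +0; l_i + l_f = 2.
Δm_l = -1.
E1 (Δl = ±1, |Δm_l| ≤ 1): not satisfied.
E2 (Δl = 0,±2, l_i+l_f ≥ 2, |Δm_l| ≤ 2): satisfied.

E2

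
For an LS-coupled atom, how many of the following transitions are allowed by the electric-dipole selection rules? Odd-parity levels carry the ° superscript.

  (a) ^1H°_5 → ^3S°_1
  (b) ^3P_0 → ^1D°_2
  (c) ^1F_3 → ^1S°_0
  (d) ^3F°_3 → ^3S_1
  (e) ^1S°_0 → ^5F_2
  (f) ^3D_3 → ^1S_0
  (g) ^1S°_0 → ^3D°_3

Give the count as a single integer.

0

(a) forbidden (parity, ΔS, ΔL, ΔJ fail)
(b) forbidden (ΔS, ΔJ fail)
(c) forbidden (ΔL, ΔJ fail)
(d) forbidden (ΔL, ΔJ fail)
(e) forbidden (ΔS, ΔL, ΔJ fail)
(f) forbidden (parity, ΔS, ΔL, ΔJ fail)
(g) forbidden (parity, ΔS, ΔL, ΔJ fail)
Total allowed: 0 of 7.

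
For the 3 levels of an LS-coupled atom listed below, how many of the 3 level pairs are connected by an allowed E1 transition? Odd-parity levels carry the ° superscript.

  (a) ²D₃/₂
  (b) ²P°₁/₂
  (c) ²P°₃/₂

2

(a)–(b): allowed.
(a)–(c): allowed.
(b)–(c): forbidden (parity).
Allowed pairs: 2 of 3.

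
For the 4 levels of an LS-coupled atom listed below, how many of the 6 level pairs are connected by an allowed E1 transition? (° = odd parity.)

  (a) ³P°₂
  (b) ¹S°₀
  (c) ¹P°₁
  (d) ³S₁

(a)–(b): forbidden (parity, ΔS, ΔJ).
(a)–(c): forbidden (parity, ΔS).
(a)–(d): allowed.
(b)–(c): forbidden (parity).
(b)–(d): forbidden (ΔS, ΔL).
(c)–(d): forbidden (ΔS).
Allowed pairs: 1 of 6.

1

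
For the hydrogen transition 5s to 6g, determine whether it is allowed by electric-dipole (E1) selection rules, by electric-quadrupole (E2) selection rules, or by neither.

neither

Δl = 4 − 0 = +4; l_i + l_f = 4.
E1 (Δl = ±1): not satisfied.
E2 (Δl = 0,±2, l_i+l_f ≥ 2): not satisfied.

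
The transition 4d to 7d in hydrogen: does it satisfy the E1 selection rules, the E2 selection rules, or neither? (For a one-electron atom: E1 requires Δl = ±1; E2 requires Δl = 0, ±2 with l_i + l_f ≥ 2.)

E2

Δl = 2 − 2 = +0; l_i + l_f = 4.
E1 (Δl = ±1): not satisfied.
E2 (Δl = 0,±2, l_i+l_f ≥ 2): satisfied.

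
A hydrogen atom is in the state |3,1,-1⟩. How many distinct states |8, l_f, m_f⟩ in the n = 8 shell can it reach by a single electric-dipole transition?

E1 requires Δl = ±1, so l_f ∈ {0, 2}; with 0 ≤ l_f ≤ n_f−1 = 7, the allowed l_f values are {0, 2}.
For l_f = 0: m_f ∈ {m_i−1, m_i, m_i+1} ∩ [−0, 0] = {0} → 1 state.
For l_f = 2: m_f ∈ {m_i−1, m_i, m_i+1} ∩ [−2, 2] = {-2, -1, 0} → 3 states.
Total: 4.

4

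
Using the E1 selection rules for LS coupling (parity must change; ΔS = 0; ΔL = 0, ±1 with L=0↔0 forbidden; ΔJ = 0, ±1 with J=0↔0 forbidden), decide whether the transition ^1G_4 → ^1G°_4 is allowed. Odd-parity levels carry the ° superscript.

allowed

Reading off the term symbols: S 0→0, L 4→4, J 4→4, parity even→odd.
ΔL = 0, ±1 (not L=0↔0): L: 4 → 4, ΔL = +0 — passes.
ΔS = 0: S: 0 → 0 — passes.
ΔJ = 0, ±1 (not J=0↔0): J: 4 → 4, ΔJ = +0 — passes.
Parity must change: even → odd — passes.
All four E1 rules are satisfied.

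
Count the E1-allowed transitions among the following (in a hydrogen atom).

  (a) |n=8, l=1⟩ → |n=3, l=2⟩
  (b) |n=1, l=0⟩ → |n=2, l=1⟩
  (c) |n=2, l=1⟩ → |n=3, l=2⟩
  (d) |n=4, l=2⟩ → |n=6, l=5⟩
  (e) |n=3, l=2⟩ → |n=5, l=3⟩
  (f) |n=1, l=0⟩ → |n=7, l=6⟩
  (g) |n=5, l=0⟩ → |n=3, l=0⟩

(a) allowed
(b) allowed
(c) allowed
(d) forbidden — Δl = +3 (E1 requires Δl = ±1)
(e) allowed
(f) forbidden — Δl = +6 (E1 requires Δl = ±1)
(g) forbidden — Δl = +0 (E1 requires Δl = ±1)
Total allowed: 4 of 7.

4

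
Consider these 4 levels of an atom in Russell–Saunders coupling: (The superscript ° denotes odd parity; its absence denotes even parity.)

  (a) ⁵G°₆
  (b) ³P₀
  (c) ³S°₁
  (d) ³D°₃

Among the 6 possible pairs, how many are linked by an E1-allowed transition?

(a)–(b): forbidden (ΔS, ΔL, ΔJ).
(a)–(c): forbidden (parity, ΔS, ΔL, ΔJ).
(a)–(d): forbidden (parity, ΔS, ΔL, ΔJ).
(b)–(c): allowed.
(b)–(d): forbidden (ΔJ).
(c)–(d): forbidden (parity, ΔL, ΔJ).
Allowed pairs: 1 of 6.

1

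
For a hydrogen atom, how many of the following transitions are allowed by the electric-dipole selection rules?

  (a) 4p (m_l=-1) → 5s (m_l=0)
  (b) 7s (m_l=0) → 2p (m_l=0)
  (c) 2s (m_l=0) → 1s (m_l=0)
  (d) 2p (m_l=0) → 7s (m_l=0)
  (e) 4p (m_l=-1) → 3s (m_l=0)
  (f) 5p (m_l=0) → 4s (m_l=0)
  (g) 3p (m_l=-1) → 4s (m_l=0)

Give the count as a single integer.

6

(a) allowed
(b) allowed
(c) forbidden — Δl = +0 (E1 requires Δl = ±1)
(d) allowed
(e) allowed
(f) allowed
(g) allowed
Total allowed: 6 of 7.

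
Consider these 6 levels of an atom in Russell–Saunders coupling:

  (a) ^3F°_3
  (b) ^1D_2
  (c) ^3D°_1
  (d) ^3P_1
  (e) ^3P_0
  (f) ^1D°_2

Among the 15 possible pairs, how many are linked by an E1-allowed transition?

(a)–(b): forbidden (ΔS).
(a)–(c): forbidden (parity, ΔJ).
(a)–(d): forbidden (ΔL, ΔJ).
(a)–(e): forbidden (ΔL, ΔJ).
(a)–(f): forbidden (parity, ΔS).
(b)–(c): forbidden (ΔS).
(b)–(d): forbidden (parity, ΔS).
(b)–(e): forbidden (parity, ΔS, ΔJ).
(b)–(f): allowed.
(c)–(d): allowed.
(c)–(e): allowed.
(c)–(f): forbidden (parity, ΔS).
(d)–(e): forbidden (parity).
(d)–(f): forbidden (ΔS).
(e)–(f): forbidden (ΔS, ΔJ).
Allowed pairs: 3 of 15.

3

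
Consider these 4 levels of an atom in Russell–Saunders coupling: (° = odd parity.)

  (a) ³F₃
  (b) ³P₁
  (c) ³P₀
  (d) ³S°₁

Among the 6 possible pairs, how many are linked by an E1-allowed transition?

(a)–(b): forbidden (parity, ΔL, ΔJ).
(a)–(c): forbidden (parity, ΔL, ΔJ).
(a)–(d): forbidden (ΔL, ΔJ).
(b)–(c): forbidden (parity).
(b)–(d): allowed.
(c)–(d): allowed.
Allowed pairs: 2 of 6.

2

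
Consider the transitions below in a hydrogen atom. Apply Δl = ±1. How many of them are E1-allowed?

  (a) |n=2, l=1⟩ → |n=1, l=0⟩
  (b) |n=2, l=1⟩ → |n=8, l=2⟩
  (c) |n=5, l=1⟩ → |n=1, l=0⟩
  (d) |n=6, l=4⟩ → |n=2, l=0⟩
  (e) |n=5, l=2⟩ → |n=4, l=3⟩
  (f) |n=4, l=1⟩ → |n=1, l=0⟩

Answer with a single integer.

(a) allowed
(b) allowed
(c) allowed
(d) forbidden — Δl = -4 (E1 requires Δl = ±1)
(e) allowed
(f) allowed
Total allowed: 5 of 6.

5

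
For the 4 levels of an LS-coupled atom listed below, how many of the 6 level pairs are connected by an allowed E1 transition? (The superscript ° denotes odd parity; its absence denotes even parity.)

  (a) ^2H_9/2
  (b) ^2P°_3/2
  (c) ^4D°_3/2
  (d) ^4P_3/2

(a)–(b): forbidden (ΔL, ΔJ).
(a)–(c): forbidden (ΔS, ΔL, ΔJ).
(a)–(d): forbidden (parity, ΔS, ΔL, ΔJ).
(b)–(c): forbidden (parity, ΔS).
(b)–(d): forbidden (ΔS).
(c)–(d): allowed.
Allowed pairs: 1 of 6.

1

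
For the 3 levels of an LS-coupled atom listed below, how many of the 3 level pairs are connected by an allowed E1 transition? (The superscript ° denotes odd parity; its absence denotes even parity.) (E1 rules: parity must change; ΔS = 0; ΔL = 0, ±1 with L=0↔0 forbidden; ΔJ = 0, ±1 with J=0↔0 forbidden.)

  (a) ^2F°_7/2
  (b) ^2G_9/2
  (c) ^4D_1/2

(a)–(b): allowed.
(a)–(c): forbidden (ΔS, ΔJ).
(b)–(c): forbidden (parity, ΔS, ΔL, ΔJ).
Allowed pairs: 1 of 3.

1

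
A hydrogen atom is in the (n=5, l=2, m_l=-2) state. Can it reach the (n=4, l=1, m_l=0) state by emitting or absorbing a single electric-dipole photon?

Initial l = 2, final l = 1, so Δl = -1. E1 requires Δl = ±1: ✓.
m_l: -2 → 0 (Δm_l = +2). |Δm_l| ≤ 1 ✗.
The transition is electric-dipole forbidden.

forbidden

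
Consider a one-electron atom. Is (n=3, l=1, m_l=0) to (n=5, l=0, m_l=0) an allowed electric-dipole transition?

Initial l = 1, final l = 0, so Δl = -1. E1 requires Δl = ±1: ✓.
Δm_l = 0 − (0) = +0. E1 requires Δm_l = 0, ±1: ✓.
All E1 selection rules are satisfied.

allowed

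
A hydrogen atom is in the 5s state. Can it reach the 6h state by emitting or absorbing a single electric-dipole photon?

Initial l = 0, final l = 5, so Δl = +5. E1 requires Δl = ±1: violated.
The transition is electric-dipole forbidden.

forbidden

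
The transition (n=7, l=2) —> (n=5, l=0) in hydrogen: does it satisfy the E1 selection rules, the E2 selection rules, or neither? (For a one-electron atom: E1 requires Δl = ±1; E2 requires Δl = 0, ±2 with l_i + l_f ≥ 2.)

Δl = 0 − 2 = -2; l_i + l_f = 2.
E1 (Δl = ±1): not satisfied.
E2 (Δl = 0,±2, l_i+l_f ≥ 2): satisfied.

E2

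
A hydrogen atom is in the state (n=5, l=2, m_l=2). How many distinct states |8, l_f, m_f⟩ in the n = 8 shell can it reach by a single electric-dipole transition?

E1 requires Δl = ±1, so l_f ∈ {1, 3}; with 0 ≤ l_f ≤ n_f−1 = 7, the allowed l_f values are {1, 3}.
For l_f = 1: m_f ∈ {m_i−1, m_i, m_i+1} ∩ [−1, 1] = {1} → 1 state.
For l_f = 3: m_f ∈ {m_i−1, m_i, m_i+1} ∩ [−3, 3] = {1, 2, 3} → 3 states.
Total: 4.

4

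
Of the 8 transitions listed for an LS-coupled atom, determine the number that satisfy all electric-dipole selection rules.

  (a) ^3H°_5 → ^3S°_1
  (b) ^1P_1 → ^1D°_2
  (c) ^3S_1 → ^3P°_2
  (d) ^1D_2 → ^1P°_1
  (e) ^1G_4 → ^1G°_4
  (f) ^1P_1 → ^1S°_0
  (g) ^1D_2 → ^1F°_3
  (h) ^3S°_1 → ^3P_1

(a) forbidden (parity, ΔL, ΔJ fail)
(b) allowed
(c) allowed
(d) allowed
(e) allowed
(f) allowed
(g) allowed
(h) allowed
Total allowed: 7 of 8.

7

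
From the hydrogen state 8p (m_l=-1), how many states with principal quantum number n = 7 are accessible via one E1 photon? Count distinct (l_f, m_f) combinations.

E1 requires Δl = ±1, so l_f ∈ {0, 2}; with 0 ≤ l_f ≤ n_f−1 = 6, the allowed l_f values are {0, 2}.
For l_f = 0: m_f ∈ {m_i−1, m_i, m_i+1} ∩ [−0, 0] = {0} → 1 state.
For l_f = 2: m_f ∈ {m_i−1, m_i, m_i+1} ∩ [−2, 2] = {-2, -1, 0} → 3 states.
Total: 4.

4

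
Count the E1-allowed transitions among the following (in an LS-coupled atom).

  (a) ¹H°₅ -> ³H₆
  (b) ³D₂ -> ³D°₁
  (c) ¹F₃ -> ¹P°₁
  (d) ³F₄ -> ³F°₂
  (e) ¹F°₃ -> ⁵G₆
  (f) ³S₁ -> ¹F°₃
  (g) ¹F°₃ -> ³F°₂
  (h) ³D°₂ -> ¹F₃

1

(a) forbidden (ΔS fails)
(b) allowed
(c) forbidden (ΔL, ΔJ fail)
(d) forbidden (ΔJ fails)
(e) forbidden (ΔS, ΔJ fail)
(f) forbidden (ΔS, ΔL, ΔJ fail)
(g) forbidden (parity, ΔS fail)
(h) forbidden (ΔS fails)
Total allowed: 1 of 8.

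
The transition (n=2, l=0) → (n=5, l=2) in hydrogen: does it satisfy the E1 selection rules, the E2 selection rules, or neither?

Δl = 2 − 0 = +2; l_i + l_f = 2.
E1 (Δl = ±1): not satisfied.
E2 (Δl = 0,±2, l_i+l_f ≥ 2): satisfied.

E2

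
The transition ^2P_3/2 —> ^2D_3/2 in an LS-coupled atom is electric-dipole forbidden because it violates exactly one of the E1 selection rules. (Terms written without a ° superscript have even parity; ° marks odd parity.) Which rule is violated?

parity

Parity must change: even → even — fails.
ΔS = 0: S: 1/2 → 1/2 — ok.
ΔL = 0, ±1 (not L=0↔0): L: 1 → 2, ΔL = +1 — ok.
ΔJ = 0, ±1 (not J=0↔0): J: 3/2 → 3/2, ΔJ = +0 — ok.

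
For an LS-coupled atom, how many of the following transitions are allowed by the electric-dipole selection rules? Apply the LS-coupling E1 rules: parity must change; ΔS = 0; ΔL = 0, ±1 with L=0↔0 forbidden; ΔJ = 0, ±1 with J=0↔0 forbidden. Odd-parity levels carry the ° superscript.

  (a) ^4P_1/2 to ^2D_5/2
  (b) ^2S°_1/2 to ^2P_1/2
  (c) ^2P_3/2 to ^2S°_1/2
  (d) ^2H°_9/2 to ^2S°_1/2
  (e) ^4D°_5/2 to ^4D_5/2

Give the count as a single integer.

3

(a) forbidden (parity, ΔS, ΔJ fail)
(b) allowed
(c) allowed
(d) forbidden (parity, ΔL, ΔJ fail)
(e) allowed
Total allowed: 3 of 5.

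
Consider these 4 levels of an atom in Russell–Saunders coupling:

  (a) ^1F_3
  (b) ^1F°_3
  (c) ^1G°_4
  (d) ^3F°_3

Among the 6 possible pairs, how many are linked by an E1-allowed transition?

(a)–(b): allowed.
(a)–(c): allowed.
(a)–(d): forbidden (ΔS).
(b)–(c): forbidden (parity).
(b)–(d): forbidden (parity, ΔS).
(c)–(d): forbidden (parity, ΔS).
Allowed pairs: 2 of 6.

2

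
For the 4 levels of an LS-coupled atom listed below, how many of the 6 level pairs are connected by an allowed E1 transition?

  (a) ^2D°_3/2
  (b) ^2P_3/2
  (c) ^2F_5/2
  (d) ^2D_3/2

3

(a)–(b): allowed.
(a)–(c): allowed.
(a)–(d): allowed.
(b)–(c): forbidden (parity, ΔL).
(b)–(d): forbidden (parity).
(c)–(d): forbidden (parity).
Allowed pairs: 3 of 6.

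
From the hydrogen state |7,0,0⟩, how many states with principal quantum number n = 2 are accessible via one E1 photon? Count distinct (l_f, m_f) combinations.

E1 requires Δl = ±1, so l_f ∈ {-1, 1}; with 0 ≤ l_f ≤ n_f−1 = 1, the allowed l_f values are {1}.
For l_f = 1: m_f ∈ {m_i−1, m_i, m_i+1} ∩ [−1, 1] = {-1, 0, 1} → 3 states.
Total: 3.

3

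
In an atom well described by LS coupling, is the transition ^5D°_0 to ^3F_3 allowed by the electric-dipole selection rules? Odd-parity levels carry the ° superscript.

Reading off the term symbols: S 2→1, L 2→3, J 0→3, parity odd→even.
Parity must change: odd → even — ok.
ΔS = 0: S: 2 → 1 — fails.
ΔL = 0, ±1 (not L=0↔0): L: 2 → 3, ΔL = +1 — ok.
ΔJ = 0, ±1 (not J=0↔0): J: 0 → 3, ΔJ = +3 — fails.
Rule(s) violated: ΔS, ΔJ.

forbidden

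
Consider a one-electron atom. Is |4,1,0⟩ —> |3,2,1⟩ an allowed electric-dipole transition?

Δl = 2 − 1 = +1; the E1 rule Δl = ±1 is satisfied.
m_l: 0 → 1 (Δm_l = +1). |Δm_l| ≤ 1 satisfied.
All E1 selection rules are satisfied.

allowed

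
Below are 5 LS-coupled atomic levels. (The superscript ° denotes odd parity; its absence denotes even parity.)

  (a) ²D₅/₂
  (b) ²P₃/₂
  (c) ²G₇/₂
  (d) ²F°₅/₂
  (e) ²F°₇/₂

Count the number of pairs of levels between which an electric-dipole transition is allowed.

(a)–(b): forbidden (parity).
(a)–(c): forbidden (parity, ΔL).
(a)–(d): allowed.
(a)–(e): allowed.
(b)–(c): forbidden (parity, ΔL, ΔJ).
(b)–(d): forbidden (ΔL).
(b)–(e): forbidden (ΔL, ΔJ).
(c)–(d): allowed.
(c)–(e): allowed.
(d)–(e): forbidden (parity).
Allowed pairs: 4 of 10.

4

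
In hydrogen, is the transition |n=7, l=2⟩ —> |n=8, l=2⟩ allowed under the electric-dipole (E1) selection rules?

Δl = 2 − 2 = +0; the E1 rule Δl = ±1 is fails.
The transition is electric-dipole forbidden.

forbidden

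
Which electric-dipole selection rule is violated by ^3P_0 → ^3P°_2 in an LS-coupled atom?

ΔS = 0: S: 1 → 1 — satisfied.
Parity must change: even → odd — satisfied.
ΔL = 0, ±1 (not L=0↔0): L: 1 → 1, ΔL = +0 — satisfied.
ΔJ = 0, ±1 (not J=0↔0): J: 0 → 2, ΔJ = +2 — violated.

the ΔJ = 0, ±1 rule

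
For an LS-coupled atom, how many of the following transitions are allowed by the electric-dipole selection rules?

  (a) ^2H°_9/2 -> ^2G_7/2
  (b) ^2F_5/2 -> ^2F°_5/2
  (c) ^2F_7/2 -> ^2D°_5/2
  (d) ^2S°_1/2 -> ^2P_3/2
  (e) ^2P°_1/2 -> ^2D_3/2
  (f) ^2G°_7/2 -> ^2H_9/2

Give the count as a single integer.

(a) allowed
(b) allowed
(c) allowed
(d) allowed
(e) allowed
(f) allowed
Total allowed: 6 of 6.

6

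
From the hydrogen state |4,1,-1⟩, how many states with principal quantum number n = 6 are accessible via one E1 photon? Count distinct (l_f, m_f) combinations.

4

E1 requires Δl = ±1, so l_f ∈ {0, 2}; with 0 ≤ l_f ≤ n_f−1 = 5, the allowed l_f values are {0, 2}.
For l_f = 0: m_f ∈ {m_i−1, m_i, m_i+1} ∩ [−0, 0] = {0} → 1 state.
For l_f = 2: m_f ∈ {m_i−1, m_i, m_i+1} ∩ [−2, 2] = {-2, -1, 0} → 3 states.
Total: 4.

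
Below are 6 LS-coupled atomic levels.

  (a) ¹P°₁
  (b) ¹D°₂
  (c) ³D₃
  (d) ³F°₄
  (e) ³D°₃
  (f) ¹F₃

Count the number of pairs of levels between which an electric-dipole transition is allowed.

(a)–(b): forbidden (parity).
(a)–(c): forbidden (ΔS, ΔJ).
(a)–(d): forbidden (parity, ΔS, ΔL, ΔJ).
(a)–(e): forbidden (parity, ΔS, ΔJ).
(a)–(f): forbidden (ΔL, ΔJ).
(b)–(c): forbidden (ΔS).
(b)–(d): forbidden (parity, ΔS, ΔJ).
(b)–(e): forbidden (parity, ΔS).
(b)–(f): allowed.
(c)–(d): allowed.
(c)–(e): allowed.
(c)–(f): forbidden (parity, ΔS).
(d)–(e): forbidden (parity).
(d)–(f): forbidden (ΔS).
(e)–(f): forbidden (ΔS).
Allowed pairs: 3 of 15.

3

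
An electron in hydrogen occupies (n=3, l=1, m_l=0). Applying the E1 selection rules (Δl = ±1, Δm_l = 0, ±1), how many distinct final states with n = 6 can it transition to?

E1 requires Δl = ±1, so l_f ∈ {0, 2}; with 0 ≤ l_f ≤ n_f−1 = 5, the allowed l_f values are {0, 2}.
For l_f = 0: m_f ∈ {m_i−1, m_i, m_i+1} ∩ [−0, 0] = {0} → 1 state.
For l_f = 2: m_f ∈ {m_i−1, m_i, m_i+1} ∩ [−2, 2] = {-1, 0, 1} → 3 states.
Total: 4.

4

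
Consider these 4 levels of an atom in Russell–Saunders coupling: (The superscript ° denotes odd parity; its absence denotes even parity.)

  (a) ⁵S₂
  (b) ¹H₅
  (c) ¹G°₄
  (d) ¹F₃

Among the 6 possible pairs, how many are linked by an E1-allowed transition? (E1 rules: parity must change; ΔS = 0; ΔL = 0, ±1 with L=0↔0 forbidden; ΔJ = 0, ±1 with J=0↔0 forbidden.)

(a)–(b): forbidden (parity, ΔS, ΔL, ΔJ).
(a)–(c): forbidden (ΔS, ΔL, ΔJ).
(a)–(d): forbidden (parity, ΔS, ΔL).
(b)–(c): allowed.
(b)–(d): forbidden (parity, ΔL, ΔJ).
(c)–(d): allowed.
Allowed pairs: 2 of 6.

2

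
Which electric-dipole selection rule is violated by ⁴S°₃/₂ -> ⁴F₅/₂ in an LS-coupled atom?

Parity must change: odd → even — ✓.
ΔS = 0: S: 3/2 → 3/2 — ✓.
ΔL = 0, ±1 (not L=0↔0): L: 0 → 3, ΔL = +3 — ✗.
ΔJ = 0, ±1 (not J=0↔0): J: 3/2 → 5/2, ΔJ = +1 — ✓.

the ΔL = 0, ±1 rule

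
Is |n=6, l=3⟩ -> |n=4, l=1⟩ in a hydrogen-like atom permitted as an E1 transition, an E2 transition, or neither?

Δl = 1 − 3 = -2; l_i + l_f = 4.
E1 (Δl = ±1): not satisfied.
E2 (Δl = 0,±2, l_i+l_f ≥ 2): satisfied.

E2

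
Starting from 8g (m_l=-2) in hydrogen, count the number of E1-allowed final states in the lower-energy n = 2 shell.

0

E1 requires l_f ∈ {3, 5}, but neither lies in [0, 1], so no final state is reachable.
Total: 0.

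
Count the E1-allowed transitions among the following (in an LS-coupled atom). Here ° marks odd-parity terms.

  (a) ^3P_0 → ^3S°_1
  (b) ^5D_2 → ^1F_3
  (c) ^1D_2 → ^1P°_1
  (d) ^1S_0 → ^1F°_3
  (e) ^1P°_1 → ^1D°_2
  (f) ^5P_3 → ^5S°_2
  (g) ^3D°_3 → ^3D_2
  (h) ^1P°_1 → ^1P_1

(a) allowed
(b) forbidden (parity, ΔS fail)
(c) allowed
(d) forbidden (ΔL, ΔJ fail)
(e) forbidden (parity fails)
(f) allowed
(g) allowed
(h) allowed
Total allowed: 5 of 8.

5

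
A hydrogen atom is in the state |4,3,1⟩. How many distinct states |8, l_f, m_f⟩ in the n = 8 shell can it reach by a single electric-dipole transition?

E1 requires Δl = ±1, so l_f ∈ {2, 4}; with 0 ≤ l_f ≤ n_f−1 = 7, the allowed l_f values are {2, 4}.
For l_f = 2: m_f ∈ {m_i−1, m_i, m_i+1} ∩ [−2, 2] = {0, 1, 2} → 3 states.
For l_f = 4: m_f ∈ {m_i−1, m_i, m_i+1} ∩ [−4, 4] = {0, 1, 2} → 3 states.
Total: 6.

6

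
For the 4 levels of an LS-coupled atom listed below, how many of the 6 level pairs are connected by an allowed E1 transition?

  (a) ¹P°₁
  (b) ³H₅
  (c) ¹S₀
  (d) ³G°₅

2

(a)–(b): forbidden (ΔS, ΔL, ΔJ).
(a)–(c): allowed.
(a)–(d): forbidden (parity, ΔS, ΔL, ΔJ).
(b)–(c): forbidden (parity, ΔS, ΔL, ΔJ).
(b)–(d): allowed.
(c)–(d): forbidden (ΔS, ΔL, ΔJ).
Allowed pairs: 2 of 6.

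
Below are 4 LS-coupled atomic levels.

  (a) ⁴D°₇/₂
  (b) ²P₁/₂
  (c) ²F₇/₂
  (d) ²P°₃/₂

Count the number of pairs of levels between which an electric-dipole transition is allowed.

1

(a)–(b): forbidden (ΔS, ΔJ).
(a)–(c): forbidden (ΔS).
(a)–(d): forbidden (parity, ΔS, ΔJ).
(b)–(c): forbidden (parity, ΔL, ΔJ).
(b)–(d): allowed.
(c)–(d): forbidden (ΔL, ΔJ).
Allowed pairs: 1 of 6.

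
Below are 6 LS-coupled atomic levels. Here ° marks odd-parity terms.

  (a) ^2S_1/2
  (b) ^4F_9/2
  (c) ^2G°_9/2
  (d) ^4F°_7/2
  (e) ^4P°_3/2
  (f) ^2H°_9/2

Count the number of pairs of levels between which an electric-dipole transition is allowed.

1

(a)–(b): forbidden (parity, ΔS, ΔL, ΔJ).
(a)–(c): forbidden (ΔL, ΔJ).
(a)–(d): forbidden (ΔS, ΔL, ΔJ).
(a)–(e): forbidden (ΔS).
(a)–(f): forbidden (ΔL, ΔJ).
(b)–(c): forbidden (ΔS).
(b)–(d): allowed.
(b)–(e): forbidden (ΔL, ΔJ).
(b)–(f): forbidden (ΔS, ΔL).
(c)–(d): forbidden (parity, ΔS).
(c)–(e): forbidden (parity, ΔS, ΔL, ΔJ).
(c)–(f): forbidden (parity).
(d)–(e): forbidden (parity, ΔL, ΔJ).
(d)–(f): forbidden (parity, ΔS, ΔL).
(e)–(f): forbidden (parity, ΔS, ΔL, ΔJ).
Allowed pairs: 1 of 15.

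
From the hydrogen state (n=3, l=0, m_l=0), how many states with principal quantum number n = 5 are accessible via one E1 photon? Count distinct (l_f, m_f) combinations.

3

E1 requires Δl = ±1, so l_f ∈ {-1, 1}; with 0 ≤ l_f ≤ n_f−1 = 4, the allowed l_f values are {1}.
For l_f = 1: m_f ∈ {m_i−1, m_i, m_i+1} ∩ [−1, 1] = {-1, 0, 1} → 3 states.
Total: 3.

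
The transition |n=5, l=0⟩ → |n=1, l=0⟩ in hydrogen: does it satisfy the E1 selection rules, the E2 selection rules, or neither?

Δl = 0 − 0 = +0; l_i + l_f = 0.
E1 (Δl = ±1): not satisfied.
E2 (Δl = 0,±2, l_i+l_f ≥ 2): not satisfied.

neither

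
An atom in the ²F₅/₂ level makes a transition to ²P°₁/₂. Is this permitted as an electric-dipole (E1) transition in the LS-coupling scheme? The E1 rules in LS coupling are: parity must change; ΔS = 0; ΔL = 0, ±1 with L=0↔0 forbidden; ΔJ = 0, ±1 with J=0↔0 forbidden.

Initial level: S=1/2, L=3, J=5/2, parity even. Final level: S=1/2, L=1, J=1/2, parity odd.
Parity must change: even → odd — passes.
ΔJ = 0, ±1 (not J=0↔0): J: 5/2 → 1/2, ΔJ = -2 — fails.
ΔS = 0: S: 1/2 → 1/2 — passes.
ΔL = 0, ±1 (not L=0↔0): L: 3 → 1, ΔL = -2 — fails.
Rule(s) violated: ΔL, ΔJ.

forbidden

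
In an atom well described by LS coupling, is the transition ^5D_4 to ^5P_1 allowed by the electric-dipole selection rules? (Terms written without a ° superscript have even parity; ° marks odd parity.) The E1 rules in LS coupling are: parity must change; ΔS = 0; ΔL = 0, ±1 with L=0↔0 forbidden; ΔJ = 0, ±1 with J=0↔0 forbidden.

forbidden

Parity must change: even → even — fails.
ΔS = 0: S: 2 → 2 — passes.
ΔL = 0, ±1 (not L=0↔0): L: 2 → 1, ΔL = -1 — passes.
ΔJ = 0, ±1 (not J=0↔0): J: 4 → 1, ΔJ = -3 — fails.
Rule(s) violated: parity, ΔJ.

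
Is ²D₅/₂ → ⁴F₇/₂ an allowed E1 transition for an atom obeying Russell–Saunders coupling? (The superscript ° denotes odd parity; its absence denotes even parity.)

Parity must change: even → even — violated.
ΔS = 0: S: 1/2 → 3/2 — violated.
ΔL = 0, ±1 (not L=0↔0): L: 2 → 3, ΔL = +1 — satisfied.
ΔJ = 0, ±1 (not J=0↔0): J: 5/2 → 7/2, ΔJ = +1 — satisfied.
Rule(s) violated: parity, ΔS.

forbidden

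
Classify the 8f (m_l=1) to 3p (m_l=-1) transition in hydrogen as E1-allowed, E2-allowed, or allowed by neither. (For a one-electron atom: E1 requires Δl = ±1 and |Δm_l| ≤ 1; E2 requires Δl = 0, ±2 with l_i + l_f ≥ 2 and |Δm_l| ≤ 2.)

Δl = 1 − 3 = -2; l_i + l_f = 4.
Δm_l = -2.
E1 (Δl = ±1, |Δm_l| ≤ 1): not satisfied.
E2 (Δl = 0,±2, l_i+l_f ≥ 2, |Δm_l| ≤ 2): satisfied.

E2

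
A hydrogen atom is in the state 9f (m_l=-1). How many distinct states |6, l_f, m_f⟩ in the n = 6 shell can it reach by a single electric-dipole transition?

E1 requires Δl = ±1, so l_f ∈ {2, 4}; with 0 ≤ l_f ≤ n_f−1 = 5, the allowed l_f values are {2, 4}.
For l_f = 2: m_f ∈ {m_i−1, m_i, m_i+1} ∩ [−2, 2] = {-2, -1, 0} → 3 states.
For l_f = 4: m_f ∈ {m_i−1, m_i, m_i+1} ∩ [−4, 4] = {-2, -1, 0} → 3 states.
Total: 6.

6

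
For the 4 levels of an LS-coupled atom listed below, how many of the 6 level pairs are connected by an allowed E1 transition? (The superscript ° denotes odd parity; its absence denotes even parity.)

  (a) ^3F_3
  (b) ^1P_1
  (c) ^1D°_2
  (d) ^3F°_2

(a)–(b): forbidden (parity, ΔS, ΔL, ΔJ).
(a)–(c): forbidden (ΔS).
(a)–(d): allowed.
(b)–(c): allowed.
(b)–(d): forbidden (ΔS, ΔL).
(c)–(d): forbidden (parity, ΔS).
Allowed pairs: 2 of 6.

2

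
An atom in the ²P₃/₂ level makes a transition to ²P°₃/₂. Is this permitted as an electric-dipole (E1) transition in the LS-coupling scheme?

Reading off the term symbols: S 1/2→1/2, L 1→1, J 3/2→3/2, parity even→odd.
ΔS = 0: S: 1/2 → 1/2 — satisfied.
Parity must change: even → odd — satisfied.
ΔJ = 0, ±1 (not J=0↔0): J: 3/2 → 3/2, ΔJ = +0 — satisfied.
ΔL = 0, ±1 (not L=0↔0): L: 1 → 1, ΔL = +0 — satisfied.
All four E1 rules are satisfied.

allowed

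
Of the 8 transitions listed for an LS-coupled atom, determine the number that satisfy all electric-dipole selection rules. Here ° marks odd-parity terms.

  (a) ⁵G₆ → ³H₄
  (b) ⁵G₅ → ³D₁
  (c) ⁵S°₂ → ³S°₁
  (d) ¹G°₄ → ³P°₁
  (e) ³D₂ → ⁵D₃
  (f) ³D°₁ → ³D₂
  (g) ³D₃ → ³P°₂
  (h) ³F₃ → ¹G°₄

(a) forbidden (parity, ΔS, ΔJ fail)
(b) forbidden (parity, ΔS, ΔL, ΔJ fail)
(c) forbidden (parity, ΔS, ΔL fail)
(d) forbidden (parity, ΔS, ΔL, ΔJ fail)
(e) forbidden (parity, ΔS fail)
(f) allowed
(g) allowed
(h) forbidden (ΔS fails)
Total allowed: 2 of 8.

2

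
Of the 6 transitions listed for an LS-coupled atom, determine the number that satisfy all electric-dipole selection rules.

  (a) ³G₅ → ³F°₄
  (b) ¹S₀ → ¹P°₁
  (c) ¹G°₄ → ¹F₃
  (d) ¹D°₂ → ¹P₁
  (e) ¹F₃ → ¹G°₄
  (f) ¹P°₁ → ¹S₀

(a) allowed
(b) allowed
(c) allowed
(d) allowed
(e) allowed
(f) allowed
Total allowed: 6 of 6.

6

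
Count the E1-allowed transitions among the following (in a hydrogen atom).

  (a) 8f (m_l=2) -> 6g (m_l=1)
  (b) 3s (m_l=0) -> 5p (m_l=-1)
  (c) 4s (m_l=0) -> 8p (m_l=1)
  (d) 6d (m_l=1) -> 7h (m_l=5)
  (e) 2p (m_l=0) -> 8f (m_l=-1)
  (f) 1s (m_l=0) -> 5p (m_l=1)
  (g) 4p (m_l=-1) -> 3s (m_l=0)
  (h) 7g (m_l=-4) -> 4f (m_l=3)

5

(a) allowed
(b) allowed
(c) allowed
(d) forbidden — Δl = +3 (E1 requires Δl = ±1); Δm_l = +4 (E1 requires Δm_l = 0, ±1)
(e) forbidden — Δl = +2 (E1 requires Δl = ±1)
(f) allowed
(g) allowed
(h) forbidden — Δm_l = +7 (E1 requires Δm_l = 0, ±1)
Total allowed: 5 of 8.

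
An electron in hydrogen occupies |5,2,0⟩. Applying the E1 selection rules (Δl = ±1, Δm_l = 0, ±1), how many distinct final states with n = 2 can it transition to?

E1 requires Δl = ±1, so l_f ∈ {1, 3}; with 0 ≤ l_f ≤ n_f−1 = 1, the allowed l_f values are {1}.
For l_f = 1: m_f ∈ {m_i−1, m_i, m_i+1} ∩ [−1, 1] = {-1, 0, 1} → 3 states.
Total: 3.

3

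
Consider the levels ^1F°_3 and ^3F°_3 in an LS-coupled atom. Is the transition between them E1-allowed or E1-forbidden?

Initial level: S=0, L=3, J=3, parity odd. Final level: S=1, L=3, J=3, parity odd.
Parity must change: odd → odd — fails.
ΔS = 0: S: 0 → 1 — fails.
ΔJ = 0, ±1 (not J=0↔0): J: 3 → 3, ΔJ = +0 — ok.
ΔL = 0, ±1 (not L=0↔0): L: 3 → 3, ΔL = +0 — ok.
Rule(s) violated: parity, ΔS.

forbidden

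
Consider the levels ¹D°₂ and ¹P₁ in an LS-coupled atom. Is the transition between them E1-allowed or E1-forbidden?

Initial level: S=0, L=2, J=2, parity odd. Final level: S=0, L=1, J=1, parity even.
Parity must change: odd → even — ✓.
ΔS = 0: S: 0 → 0 — ✓.
ΔL = 0, ±1 (not L=0↔0): L: 2 → 1, ΔL = -1 — ✓.
ΔJ = 0, ±1 (not J=0↔0): J: 2 → 1, ΔJ = -1 — ✓.
All four E1 rules are satisfied.

allowed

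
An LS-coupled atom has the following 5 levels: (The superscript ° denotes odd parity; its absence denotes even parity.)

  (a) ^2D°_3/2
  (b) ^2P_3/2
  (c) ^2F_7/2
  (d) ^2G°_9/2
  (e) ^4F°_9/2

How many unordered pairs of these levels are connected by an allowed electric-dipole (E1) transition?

(a)–(b): allowed.
(a)–(c): forbidden (ΔJ).
(a)–(d): forbidden (parity, ΔL, ΔJ).
(a)–(e): forbidden (parity, ΔS, ΔJ).
(b)–(c): forbidden (parity, ΔL, ΔJ).
(b)–(d): forbidden (ΔL, ΔJ).
(b)–(e): forbidden (ΔS, ΔL, ΔJ).
(c)–(d): allowed.
(c)–(e): forbidden (ΔS).
(d)–(e): forbidden (parity, ΔS).
Allowed pairs: 2 of 10.

2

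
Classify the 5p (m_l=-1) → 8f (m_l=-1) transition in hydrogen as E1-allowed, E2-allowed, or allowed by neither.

Δl = 3 − 1 = +2; l_i + l_f = 4.
Δm_l = +0.
E1 (Δl = ±1, |Δm_l| ≤ 1): not satisfied.
E2 (Δl = 0,±2, l_i+l_f ≥ 2, |Δm_l| ≤ 2): satisfied.

E2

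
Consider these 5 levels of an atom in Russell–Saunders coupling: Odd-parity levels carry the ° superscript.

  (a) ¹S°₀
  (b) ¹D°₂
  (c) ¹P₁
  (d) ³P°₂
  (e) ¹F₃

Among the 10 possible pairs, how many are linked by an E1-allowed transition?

3

(a)–(b): forbidden (parity, ΔL, ΔJ).
(a)–(c): allowed.
(a)–(d): forbidden (parity, ΔS, ΔJ).
(a)–(e): forbidden (ΔL, ΔJ).
(b)–(c): allowed.
(b)–(d): forbidden (parity, ΔS).
(b)–(e): allowed.
(c)–(d): forbidden (ΔS).
(c)–(e): forbidden (parity, ΔL, ΔJ).
(d)–(e): forbidden (ΔS, ΔL).
Allowed pairs: 3 of 10.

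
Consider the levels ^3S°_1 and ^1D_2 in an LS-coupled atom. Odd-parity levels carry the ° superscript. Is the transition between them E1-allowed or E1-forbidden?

forbidden

Parity must change: odd → even — ok.
ΔL = 0, ±1 (not L=0↔0): L: 0 → 2, ΔL = +2 — fails.
ΔS = 0: S: 1 → 0 — fails.
ΔJ = 0, ±1 (not J=0↔0): J: 1 → 2, ΔJ = +1 — ok.
Rule(s) violated: ΔS, ΔL.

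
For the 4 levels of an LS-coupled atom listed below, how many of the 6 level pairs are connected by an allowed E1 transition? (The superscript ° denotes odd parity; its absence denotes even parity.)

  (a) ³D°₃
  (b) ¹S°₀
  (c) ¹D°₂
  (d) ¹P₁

(a)–(b): forbidden (parity, ΔS, ΔL, ΔJ).
(a)–(c): forbidden (parity, ΔS).
(a)–(d): forbidden (ΔS, ΔJ).
(b)–(c): forbidden (parity, ΔL, ΔJ).
(b)–(d): allowed.
(c)–(d): allowed.
Allowed pairs: 2 of 6.

2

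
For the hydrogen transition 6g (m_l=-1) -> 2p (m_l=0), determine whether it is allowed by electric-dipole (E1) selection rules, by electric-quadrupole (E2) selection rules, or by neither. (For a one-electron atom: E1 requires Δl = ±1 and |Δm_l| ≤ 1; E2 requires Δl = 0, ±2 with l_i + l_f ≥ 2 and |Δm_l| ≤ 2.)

Δl = 1 − 4 = -3; l_i + l_f = 5.
Δm_l = +1.
E1 (Δl = ±1, |Δm_l| ≤ 1): not satisfied.
E2 (Δl = 0,±2, l_i+l_f ≥ 2, |Δm_l| ≤ 2): not satisfied.

neither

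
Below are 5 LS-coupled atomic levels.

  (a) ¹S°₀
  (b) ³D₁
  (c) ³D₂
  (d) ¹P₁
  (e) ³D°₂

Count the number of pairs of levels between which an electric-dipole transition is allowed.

3

(a)–(b): forbidden (ΔS, ΔL).
(a)–(c): forbidden (ΔS, ΔL, ΔJ).
(a)–(d): allowed.
(a)–(e): forbidden (parity, ΔS, ΔL, ΔJ).
(b)–(c): forbidden (parity).
(b)–(d): forbidden (parity, ΔS).
(b)–(e): allowed.
(c)–(d): forbidden (parity, ΔS).
(c)–(e): allowed.
(d)–(e): forbidden (ΔS).
Allowed pairs: 3 of 10.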